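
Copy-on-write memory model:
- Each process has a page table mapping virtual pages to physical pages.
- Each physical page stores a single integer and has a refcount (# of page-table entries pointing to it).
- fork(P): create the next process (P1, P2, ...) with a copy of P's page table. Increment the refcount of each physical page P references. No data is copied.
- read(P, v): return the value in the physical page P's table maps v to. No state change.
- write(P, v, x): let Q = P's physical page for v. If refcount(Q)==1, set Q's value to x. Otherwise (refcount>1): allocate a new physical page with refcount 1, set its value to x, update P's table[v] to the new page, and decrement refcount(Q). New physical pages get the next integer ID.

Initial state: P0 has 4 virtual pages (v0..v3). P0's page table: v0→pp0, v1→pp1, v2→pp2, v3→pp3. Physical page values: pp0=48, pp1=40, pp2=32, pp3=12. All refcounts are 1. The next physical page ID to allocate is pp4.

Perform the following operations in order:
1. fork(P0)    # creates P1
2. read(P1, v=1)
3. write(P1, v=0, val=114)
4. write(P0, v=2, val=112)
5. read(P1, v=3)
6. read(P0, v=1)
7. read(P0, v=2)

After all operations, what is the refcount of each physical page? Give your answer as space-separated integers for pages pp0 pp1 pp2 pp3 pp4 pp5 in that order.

Op 1: fork(P0) -> P1. 4 ppages; refcounts: pp0:2 pp1:2 pp2:2 pp3:2
Op 2: read(P1, v1) -> 40. No state change.
Op 3: write(P1, v0, 114). refcount(pp0)=2>1 -> COPY to pp4. 5 ppages; refcounts: pp0:1 pp1:2 pp2:2 pp3:2 pp4:1
Op 4: write(P0, v2, 112). refcount(pp2)=2>1 -> COPY to pp5. 6 ppages; refcounts: pp0:1 pp1:2 pp2:1 pp3:2 pp4:1 pp5:1
Op 5: read(P1, v3) -> 12. No state change.
Op 6: read(P0, v1) -> 40. No state change.
Op 7: read(P0, v2) -> 112. No state change.

Answer: 1 2 1 2 1 1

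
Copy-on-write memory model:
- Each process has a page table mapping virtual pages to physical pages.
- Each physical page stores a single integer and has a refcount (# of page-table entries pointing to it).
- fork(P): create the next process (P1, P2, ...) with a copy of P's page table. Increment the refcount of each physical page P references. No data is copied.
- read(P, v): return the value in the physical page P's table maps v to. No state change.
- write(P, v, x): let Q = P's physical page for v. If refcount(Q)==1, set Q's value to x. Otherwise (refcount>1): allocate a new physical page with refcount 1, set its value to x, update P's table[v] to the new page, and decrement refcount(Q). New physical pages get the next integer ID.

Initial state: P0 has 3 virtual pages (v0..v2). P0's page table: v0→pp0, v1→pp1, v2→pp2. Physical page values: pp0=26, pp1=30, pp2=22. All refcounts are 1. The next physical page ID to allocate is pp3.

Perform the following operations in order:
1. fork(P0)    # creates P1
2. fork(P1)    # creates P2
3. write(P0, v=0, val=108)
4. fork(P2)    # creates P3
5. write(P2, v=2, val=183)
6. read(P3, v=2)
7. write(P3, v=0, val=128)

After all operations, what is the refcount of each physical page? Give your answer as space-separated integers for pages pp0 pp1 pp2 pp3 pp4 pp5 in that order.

Answer: 2 4 3 1 1 1

Derivation:
Op 1: fork(P0) -> P1. 3 ppages; refcounts: pp0:2 pp1:2 pp2:2
Op 2: fork(P1) -> P2. 3 ppages; refcounts: pp0:3 pp1:3 pp2:3
Op 3: write(P0, v0, 108). refcount(pp0)=3>1 -> COPY to pp3. 4 ppages; refcounts: pp0:2 pp1:3 pp2:3 pp3:1
Op 4: fork(P2) -> P3. 4 ppages; refcounts: pp0:3 pp1:4 pp2:4 pp3:1
Op 5: write(P2, v2, 183). refcount(pp2)=4>1 -> COPY to pp4. 5 ppages; refcounts: pp0:3 pp1:4 pp2:3 pp3:1 pp4:1
Op 6: read(P3, v2) -> 22. No state change.
Op 7: write(P3, v0, 128). refcount(pp0)=3>1 -> COPY to pp5. 6 ppages; refcounts: pp0:2 pp1:4 pp2:3 pp3:1 pp4:1 pp5:1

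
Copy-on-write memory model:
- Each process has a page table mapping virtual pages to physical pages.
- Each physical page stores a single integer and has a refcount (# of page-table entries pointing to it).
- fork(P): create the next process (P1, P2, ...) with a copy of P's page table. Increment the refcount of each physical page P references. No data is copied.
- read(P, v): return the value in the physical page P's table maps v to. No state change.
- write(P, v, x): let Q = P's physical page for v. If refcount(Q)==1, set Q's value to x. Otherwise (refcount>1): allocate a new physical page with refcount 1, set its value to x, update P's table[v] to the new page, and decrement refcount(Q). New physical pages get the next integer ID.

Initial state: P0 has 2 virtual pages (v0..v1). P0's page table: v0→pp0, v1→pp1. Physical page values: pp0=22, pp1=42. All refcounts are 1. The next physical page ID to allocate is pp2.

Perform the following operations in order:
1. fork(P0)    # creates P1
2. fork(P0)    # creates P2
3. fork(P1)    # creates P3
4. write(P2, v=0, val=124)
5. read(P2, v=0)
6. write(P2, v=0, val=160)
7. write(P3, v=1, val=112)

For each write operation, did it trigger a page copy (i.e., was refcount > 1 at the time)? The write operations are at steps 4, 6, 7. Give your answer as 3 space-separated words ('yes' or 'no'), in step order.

Op 1: fork(P0) -> P1. 2 ppages; refcounts: pp0:2 pp1:2
Op 2: fork(P0) -> P2. 2 ppages; refcounts: pp0:3 pp1:3
Op 3: fork(P1) -> P3. 2 ppages; refcounts: pp0:4 pp1:4
Op 4: write(P2, v0, 124). refcount(pp0)=4>1 -> COPY to pp2. 3 ppages; refcounts: pp0:3 pp1:4 pp2:1
Op 5: read(P2, v0) -> 124. No state change.
Op 6: write(P2, v0, 160). refcount(pp2)=1 -> write in place. 3 ppages; refcounts: pp0:3 pp1:4 pp2:1
Op 7: write(P3, v1, 112). refcount(pp1)=4>1 -> COPY to pp3. 4 ppages; refcounts: pp0:3 pp1:3 pp2:1 pp3:1

yes no yes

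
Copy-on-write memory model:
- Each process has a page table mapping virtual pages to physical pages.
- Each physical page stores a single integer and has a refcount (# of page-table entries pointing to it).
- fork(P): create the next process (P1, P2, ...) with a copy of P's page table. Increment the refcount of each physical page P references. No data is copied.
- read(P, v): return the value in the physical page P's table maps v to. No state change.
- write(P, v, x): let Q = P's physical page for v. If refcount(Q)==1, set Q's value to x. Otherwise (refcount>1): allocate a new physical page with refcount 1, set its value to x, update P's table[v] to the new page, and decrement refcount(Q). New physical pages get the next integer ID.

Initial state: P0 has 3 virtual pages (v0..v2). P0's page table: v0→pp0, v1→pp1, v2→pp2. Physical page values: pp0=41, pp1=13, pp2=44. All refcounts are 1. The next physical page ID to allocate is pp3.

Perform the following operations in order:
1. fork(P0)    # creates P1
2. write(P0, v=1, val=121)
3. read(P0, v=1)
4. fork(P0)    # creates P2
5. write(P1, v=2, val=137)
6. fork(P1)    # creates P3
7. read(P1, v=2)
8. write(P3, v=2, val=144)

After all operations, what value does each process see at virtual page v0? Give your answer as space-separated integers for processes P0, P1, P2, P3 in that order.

Op 1: fork(P0) -> P1. 3 ppages; refcounts: pp0:2 pp1:2 pp2:2
Op 2: write(P0, v1, 121). refcount(pp1)=2>1 -> COPY to pp3. 4 ppages; refcounts: pp0:2 pp1:1 pp2:2 pp3:1
Op 3: read(P0, v1) -> 121. No state change.
Op 4: fork(P0) -> P2. 4 ppages; refcounts: pp0:3 pp1:1 pp2:3 pp3:2
Op 5: write(P1, v2, 137). refcount(pp2)=3>1 -> COPY to pp4. 5 ppages; refcounts: pp0:3 pp1:1 pp2:2 pp3:2 pp4:1
Op 6: fork(P1) -> P3. 5 ppages; refcounts: pp0:4 pp1:2 pp2:2 pp3:2 pp4:2
Op 7: read(P1, v2) -> 137. No state change.
Op 8: write(P3, v2, 144). refcount(pp4)=2>1 -> COPY to pp5. 6 ppages; refcounts: pp0:4 pp1:2 pp2:2 pp3:2 pp4:1 pp5:1
P0: v0 -> pp0 = 41
P1: v0 -> pp0 = 41
P2: v0 -> pp0 = 41
P3: v0 -> pp0 = 41

Answer: 41 41 41 41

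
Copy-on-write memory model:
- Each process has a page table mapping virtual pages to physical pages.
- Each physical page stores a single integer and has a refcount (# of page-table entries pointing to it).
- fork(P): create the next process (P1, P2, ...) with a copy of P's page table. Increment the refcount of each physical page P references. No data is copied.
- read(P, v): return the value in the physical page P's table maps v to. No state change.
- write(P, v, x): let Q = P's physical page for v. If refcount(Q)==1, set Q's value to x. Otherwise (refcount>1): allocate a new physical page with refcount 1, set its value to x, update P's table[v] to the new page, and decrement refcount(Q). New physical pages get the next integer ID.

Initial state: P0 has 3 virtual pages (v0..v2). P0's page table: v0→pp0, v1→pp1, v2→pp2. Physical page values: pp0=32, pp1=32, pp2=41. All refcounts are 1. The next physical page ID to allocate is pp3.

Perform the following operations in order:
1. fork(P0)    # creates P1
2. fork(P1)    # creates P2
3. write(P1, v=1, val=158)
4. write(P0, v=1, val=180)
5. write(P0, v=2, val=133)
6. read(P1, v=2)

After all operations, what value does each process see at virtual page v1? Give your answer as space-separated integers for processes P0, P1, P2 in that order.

Op 1: fork(P0) -> P1. 3 ppages; refcounts: pp0:2 pp1:2 pp2:2
Op 2: fork(P1) -> P2. 3 ppages; refcounts: pp0:3 pp1:3 pp2:3
Op 3: write(P1, v1, 158). refcount(pp1)=3>1 -> COPY to pp3. 4 ppages; refcounts: pp0:3 pp1:2 pp2:3 pp3:1
Op 4: write(P0, v1, 180). refcount(pp1)=2>1 -> COPY to pp4. 5 ppages; refcounts: pp0:3 pp1:1 pp2:3 pp3:1 pp4:1
Op 5: write(P0, v2, 133). refcount(pp2)=3>1 -> COPY to pp5. 6 ppages; refcounts: pp0:3 pp1:1 pp2:2 pp3:1 pp4:1 pp5:1
Op 6: read(P1, v2) -> 41. No state change.
P0: v1 -> pp4 = 180
P1: v1 -> pp3 = 158
P2: v1 -> pp1 = 32

Answer: 180 158 32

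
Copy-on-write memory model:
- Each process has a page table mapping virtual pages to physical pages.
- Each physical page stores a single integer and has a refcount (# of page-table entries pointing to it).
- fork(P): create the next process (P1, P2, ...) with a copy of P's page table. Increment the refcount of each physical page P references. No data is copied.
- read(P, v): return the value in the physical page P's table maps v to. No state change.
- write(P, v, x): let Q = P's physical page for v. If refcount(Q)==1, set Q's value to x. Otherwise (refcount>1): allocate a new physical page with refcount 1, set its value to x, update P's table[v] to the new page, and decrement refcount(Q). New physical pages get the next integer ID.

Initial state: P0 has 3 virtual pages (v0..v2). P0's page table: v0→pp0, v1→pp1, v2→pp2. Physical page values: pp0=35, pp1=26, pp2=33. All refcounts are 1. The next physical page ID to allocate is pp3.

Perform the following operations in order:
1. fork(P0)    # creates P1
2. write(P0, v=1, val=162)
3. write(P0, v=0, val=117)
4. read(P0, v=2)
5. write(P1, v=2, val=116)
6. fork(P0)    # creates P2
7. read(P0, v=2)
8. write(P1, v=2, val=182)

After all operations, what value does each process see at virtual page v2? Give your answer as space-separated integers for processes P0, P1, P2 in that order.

Answer: 33 182 33

Derivation:
Op 1: fork(P0) -> P1. 3 ppages; refcounts: pp0:2 pp1:2 pp2:2
Op 2: write(P0, v1, 162). refcount(pp1)=2>1 -> COPY to pp3. 4 ppages; refcounts: pp0:2 pp1:1 pp2:2 pp3:1
Op 3: write(P0, v0, 117). refcount(pp0)=2>1 -> COPY to pp4. 5 ppages; refcounts: pp0:1 pp1:1 pp2:2 pp3:1 pp4:1
Op 4: read(P0, v2) -> 33. No state change.
Op 5: write(P1, v2, 116). refcount(pp2)=2>1 -> COPY to pp5. 6 ppages; refcounts: pp0:1 pp1:1 pp2:1 pp3:1 pp4:1 pp5:1
Op 6: fork(P0) -> P2. 6 ppages; refcounts: pp0:1 pp1:1 pp2:2 pp3:2 pp4:2 pp5:1
Op 7: read(P0, v2) -> 33. No state change.
Op 8: write(P1, v2, 182). refcount(pp5)=1 -> write in place. 6 ppages; refcounts: pp0:1 pp1:1 pp2:2 pp3:2 pp4:2 pp5:1
P0: v2 -> pp2 = 33
P1: v2 -> pp5 = 182
P2: v2 -> pp2 = 33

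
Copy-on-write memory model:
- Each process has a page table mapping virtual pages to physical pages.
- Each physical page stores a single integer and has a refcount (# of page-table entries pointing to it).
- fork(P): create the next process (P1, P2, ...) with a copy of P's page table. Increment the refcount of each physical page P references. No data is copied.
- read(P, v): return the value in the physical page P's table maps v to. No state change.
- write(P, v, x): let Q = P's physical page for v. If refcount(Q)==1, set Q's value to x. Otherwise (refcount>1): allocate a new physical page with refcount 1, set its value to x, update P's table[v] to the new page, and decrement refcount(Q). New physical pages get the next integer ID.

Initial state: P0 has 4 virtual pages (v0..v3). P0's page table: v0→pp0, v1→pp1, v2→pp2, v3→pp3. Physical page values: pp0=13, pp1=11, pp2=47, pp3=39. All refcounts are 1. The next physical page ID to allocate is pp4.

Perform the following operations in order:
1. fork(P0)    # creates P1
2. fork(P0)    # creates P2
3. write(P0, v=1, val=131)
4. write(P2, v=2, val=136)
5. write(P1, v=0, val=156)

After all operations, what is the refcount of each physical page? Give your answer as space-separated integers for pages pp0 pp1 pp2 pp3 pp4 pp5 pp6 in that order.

Op 1: fork(P0) -> P1. 4 ppages; refcounts: pp0:2 pp1:2 pp2:2 pp3:2
Op 2: fork(P0) -> P2. 4 ppages; refcounts: pp0:3 pp1:3 pp2:3 pp3:3
Op 3: write(P0, v1, 131). refcount(pp1)=3>1 -> COPY to pp4. 5 ppages; refcounts: pp0:3 pp1:2 pp2:3 pp3:3 pp4:1
Op 4: write(P2, v2, 136). refcount(pp2)=3>1 -> COPY to pp5. 6 ppages; refcounts: pp0:3 pp1:2 pp2:2 pp3:3 pp4:1 pp5:1
Op 5: write(P1, v0, 156). refcount(pp0)=3>1 -> COPY to pp6. 7 ppages; refcounts: pp0:2 pp1:2 pp2:2 pp3:3 pp4:1 pp5:1 pp6:1

Answer: 2 2 2 3 1 1 1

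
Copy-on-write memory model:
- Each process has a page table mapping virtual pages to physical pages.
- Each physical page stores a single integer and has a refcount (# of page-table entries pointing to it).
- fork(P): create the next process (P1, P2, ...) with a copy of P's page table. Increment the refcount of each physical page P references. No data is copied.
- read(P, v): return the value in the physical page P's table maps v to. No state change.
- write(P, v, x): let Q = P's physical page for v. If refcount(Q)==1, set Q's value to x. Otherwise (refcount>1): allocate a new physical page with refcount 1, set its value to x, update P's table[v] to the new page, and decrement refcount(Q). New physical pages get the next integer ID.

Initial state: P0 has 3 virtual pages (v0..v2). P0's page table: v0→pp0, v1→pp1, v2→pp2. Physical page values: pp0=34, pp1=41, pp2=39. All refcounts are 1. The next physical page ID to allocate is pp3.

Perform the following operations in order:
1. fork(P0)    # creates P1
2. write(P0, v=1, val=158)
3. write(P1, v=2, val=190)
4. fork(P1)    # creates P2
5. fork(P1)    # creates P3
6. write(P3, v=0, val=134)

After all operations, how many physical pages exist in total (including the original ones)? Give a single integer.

Op 1: fork(P0) -> P1. 3 ppages; refcounts: pp0:2 pp1:2 pp2:2
Op 2: write(P0, v1, 158). refcount(pp1)=2>1 -> COPY to pp3. 4 ppages; refcounts: pp0:2 pp1:1 pp2:2 pp3:1
Op 3: write(P1, v2, 190). refcount(pp2)=2>1 -> COPY to pp4. 5 ppages; refcounts: pp0:2 pp1:1 pp2:1 pp3:1 pp4:1
Op 4: fork(P1) -> P2. 5 ppages; refcounts: pp0:3 pp1:2 pp2:1 pp3:1 pp4:2
Op 5: fork(P1) -> P3. 5 ppages; refcounts: pp0:4 pp1:3 pp2:1 pp3:1 pp4:3
Op 6: write(P3, v0, 134). refcount(pp0)=4>1 -> COPY to pp5. 6 ppages; refcounts: pp0:3 pp1:3 pp2:1 pp3:1 pp4:3 pp5:1

Answer: 6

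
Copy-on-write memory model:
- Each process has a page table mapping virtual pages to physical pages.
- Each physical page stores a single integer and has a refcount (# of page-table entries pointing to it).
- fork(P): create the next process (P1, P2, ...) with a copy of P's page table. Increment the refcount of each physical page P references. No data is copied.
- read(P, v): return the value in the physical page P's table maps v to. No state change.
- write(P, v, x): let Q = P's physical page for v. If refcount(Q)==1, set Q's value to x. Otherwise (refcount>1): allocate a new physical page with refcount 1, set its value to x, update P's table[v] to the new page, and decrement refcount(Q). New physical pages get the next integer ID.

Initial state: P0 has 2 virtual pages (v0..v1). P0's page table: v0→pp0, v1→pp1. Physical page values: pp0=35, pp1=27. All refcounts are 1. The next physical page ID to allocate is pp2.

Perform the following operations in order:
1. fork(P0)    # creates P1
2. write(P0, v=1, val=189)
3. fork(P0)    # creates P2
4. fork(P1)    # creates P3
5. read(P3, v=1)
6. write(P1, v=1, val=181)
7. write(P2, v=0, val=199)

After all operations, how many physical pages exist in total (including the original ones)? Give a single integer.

Answer: 5

Derivation:
Op 1: fork(P0) -> P1. 2 ppages; refcounts: pp0:2 pp1:2
Op 2: write(P0, v1, 189). refcount(pp1)=2>1 -> COPY to pp2. 3 ppages; refcounts: pp0:2 pp1:1 pp2:1
Op 3: fork(P0) -> P2. 3 ppages; refcounts: pp0:3 pp1:1 pp2:2
Op 4: fork(P1) -> P3. 3 ppages; refcounts: pp0:4 pp1:2 pp2:2
Op 5: read(P3, v1) -> 27. No state change.
Op 6: write(P1, v1, 181). refcount(pp1)=2>1 -> COPY to pp3. 4 ppages; refcounts: pp0:4 pp1:1 pp2:2 pp3:1
Op 7: write(P2, v0, 199). refcount(pp0)=4>1 -> COPY to pp4. 5 ppages; refcounts: pp0:3 pp1:1 pp2:2 pp3:1 pp4:1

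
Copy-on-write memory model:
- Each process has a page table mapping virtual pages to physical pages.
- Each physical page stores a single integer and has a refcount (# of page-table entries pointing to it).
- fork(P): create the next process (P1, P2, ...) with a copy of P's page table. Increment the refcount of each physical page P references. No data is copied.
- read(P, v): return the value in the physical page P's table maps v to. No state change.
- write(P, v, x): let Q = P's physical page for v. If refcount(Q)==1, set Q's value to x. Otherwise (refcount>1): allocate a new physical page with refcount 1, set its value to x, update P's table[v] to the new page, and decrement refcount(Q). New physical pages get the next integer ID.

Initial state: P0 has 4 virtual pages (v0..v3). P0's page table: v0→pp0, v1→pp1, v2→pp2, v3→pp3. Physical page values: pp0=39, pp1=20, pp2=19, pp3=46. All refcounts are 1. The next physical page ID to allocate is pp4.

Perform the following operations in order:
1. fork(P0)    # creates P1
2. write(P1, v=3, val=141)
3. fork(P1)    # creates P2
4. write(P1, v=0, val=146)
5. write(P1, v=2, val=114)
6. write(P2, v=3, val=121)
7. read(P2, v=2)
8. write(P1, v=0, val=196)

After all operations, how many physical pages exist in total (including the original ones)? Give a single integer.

Answer: 8

Derivation:
Op 1: fork(P0) -> P1. 4 ppages; refcounts: pp0:2 pp1:2 pp2:2 pp3:2
Op 2: write(P1, v3, 141). refcount(pp3)=2>1 -> COPY to pp4. 5 ppages; refcounts: pp0:2 pp1:2 pp2:2 pp3:1 pp4:1
Op 3: fork(P1) -> P2. 5 ppages; refcounts: pp0:3 pp1:3 pp2:3 pp3:1 pp4:2
Op 4: write(P1, v0, 146). refcount(pp0)=3>1 -> COPY to pp5. 6 ppages; refcounts: pp0:2 pp1:3 pp2:3 pp3:1 pp4:2 pp5:1
Op 5: write(P1, v2, 114). refcount(pp2)=3>1 -> COPY to pp6. 7 ppages; refcounts: pp0:2 pp1:3 pp2:2 pp3:1 pp4:2 pp5:1 pp6:1
Op 6: write(P2, v3, 121). refcount(pp4)=2>1 -> COPY to pp7. 8 ppages; refcounts: pp0:2 pp1:3 pp2:2 pp3:1 pp4:1 pp5:1 pp6:1 pp7:1
Op 7: read(P2, v2) -> 19. No state change.
Op 8: write(P1, v0, 196). refcount(pp5)=1 -> write in place. 8 ppages; refcounts: pp0:2 pp1:3 pp2:2 pp3:1 pp4:1 pp5:1 pp6:1 pp7:1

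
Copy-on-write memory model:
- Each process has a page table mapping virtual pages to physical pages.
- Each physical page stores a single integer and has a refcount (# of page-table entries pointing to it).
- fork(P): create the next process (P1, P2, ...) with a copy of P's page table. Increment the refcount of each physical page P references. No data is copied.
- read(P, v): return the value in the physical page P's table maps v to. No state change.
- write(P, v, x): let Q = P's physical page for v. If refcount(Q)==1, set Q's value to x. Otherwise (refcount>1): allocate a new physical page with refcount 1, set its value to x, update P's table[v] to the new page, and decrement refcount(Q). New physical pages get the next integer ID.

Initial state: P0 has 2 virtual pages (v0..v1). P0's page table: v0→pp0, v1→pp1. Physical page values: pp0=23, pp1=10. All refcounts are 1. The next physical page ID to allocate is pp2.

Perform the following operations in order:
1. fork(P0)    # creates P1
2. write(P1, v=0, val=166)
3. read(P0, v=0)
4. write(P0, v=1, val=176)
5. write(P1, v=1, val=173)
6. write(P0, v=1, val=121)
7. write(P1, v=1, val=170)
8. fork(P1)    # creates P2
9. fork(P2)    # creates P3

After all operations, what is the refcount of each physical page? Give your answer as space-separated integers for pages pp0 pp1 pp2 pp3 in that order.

Op 1: fork(P0) -> P1. 2 ppages; refcounts: pp0:2 pp1:2
Op 2: write(P1, v0, 166). refcount(pp0)=2>1 -> COPY to pp2. 3 ppages; refcounts: pp0:1 pp1:2 pp2:1
Op 3: read(P0, v0) -> 23. No state change.
Op 4: write(P0, v1, 176). refcount(pp1)=2>1 -> COPY to pp3. 4 ppages; refcounts: pp0:1 pp1:1 pp2:1 pp3:1
Op 5: write(P1, v1, 173). refcount(pp1)=1 -> write in place. 4 ppages; refcounts: pp0:1 pp1:1 pp2:1 pp3:1
Op 6: write(P0, v1, 121). refcount(pp3)=1 -> write in place. 4 ppages; refcounts: pp0:1 pp1:1 pp2:1 pp3:1
Op 7: write(P1, v1, 170). refcount(pp1)=1 -> write in place. 4 ppages; refcounts: pp0:1 pp1:1 pp2:1 pp3:1
Op 8: fork(P1) -> P2. 4 ppages; refcounts: pp0:1 pp1:2 pp2:2 pp3:1
Op 9: fork(P2) -> P3. 4 ppages; refcounts: pp0:1 pp1:3 pp2:3 pp3:1

Answer: 1 3 3 1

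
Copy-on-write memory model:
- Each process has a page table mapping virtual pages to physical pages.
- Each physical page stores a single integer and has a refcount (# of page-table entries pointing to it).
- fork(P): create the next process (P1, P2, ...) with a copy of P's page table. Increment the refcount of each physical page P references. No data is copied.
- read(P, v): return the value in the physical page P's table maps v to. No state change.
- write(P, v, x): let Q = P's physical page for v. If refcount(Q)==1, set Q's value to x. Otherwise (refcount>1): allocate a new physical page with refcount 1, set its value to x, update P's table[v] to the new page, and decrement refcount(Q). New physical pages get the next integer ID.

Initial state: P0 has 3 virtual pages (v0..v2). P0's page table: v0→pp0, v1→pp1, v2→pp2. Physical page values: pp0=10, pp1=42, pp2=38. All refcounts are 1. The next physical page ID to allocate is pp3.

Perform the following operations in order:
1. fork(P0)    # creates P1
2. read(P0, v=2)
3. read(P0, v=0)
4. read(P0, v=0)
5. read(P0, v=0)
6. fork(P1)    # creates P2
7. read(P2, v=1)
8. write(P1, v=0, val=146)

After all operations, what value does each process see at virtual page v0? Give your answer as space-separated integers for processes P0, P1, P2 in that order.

Answer: 10 146 10

Derivation:
Op 1: fork(P0) -> P1. 3 ppages; refcounts: pp0:2 pp1:2 pp2:2
Op 2: read(P0, v2) -> 38. No state change.
Op 3: read(P0, v0) -> 10. No state change.
Op 4: read(P0, v0) -> 10. No state change.
Op 5: read(P0, v0) -> 10. No state change.
Op 6: fork(P1) -> P2. 3 ppages; refcounts: pp0:3 pp1:3 pp2:3
Op 7: read(P2, v1) -> 42. No state change.
Op 8: write(P1, v0, 146). refcount(pp0)=3>1 -> COPY to pp3. 4 ppages; refcounts: pp0:2 pp1:3 pp2:3 pp3:1
P0: v0 -> pp0 = 10
P1: v0 -> pp3 = 146
P2: v0 -> pp0 = 10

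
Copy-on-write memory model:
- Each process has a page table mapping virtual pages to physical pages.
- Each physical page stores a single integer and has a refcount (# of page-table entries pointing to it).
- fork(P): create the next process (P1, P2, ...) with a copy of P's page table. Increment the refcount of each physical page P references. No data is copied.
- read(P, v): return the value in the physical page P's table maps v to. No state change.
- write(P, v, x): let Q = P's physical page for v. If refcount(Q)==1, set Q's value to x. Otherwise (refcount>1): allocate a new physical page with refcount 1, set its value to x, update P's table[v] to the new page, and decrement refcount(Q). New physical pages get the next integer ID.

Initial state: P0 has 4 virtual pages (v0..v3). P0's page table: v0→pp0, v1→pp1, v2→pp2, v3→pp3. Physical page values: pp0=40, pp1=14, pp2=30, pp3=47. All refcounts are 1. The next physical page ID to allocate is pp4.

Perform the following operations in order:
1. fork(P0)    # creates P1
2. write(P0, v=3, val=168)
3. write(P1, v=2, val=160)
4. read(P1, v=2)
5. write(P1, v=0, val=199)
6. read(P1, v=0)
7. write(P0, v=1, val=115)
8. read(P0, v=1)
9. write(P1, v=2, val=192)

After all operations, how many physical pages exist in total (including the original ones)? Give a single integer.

Op 1: fork(P0) -> P1. 4 ppages; refcounts: pp0:2 pp1:2 pp2:2 pp3:2
Op 2: write(P0, v3, 168). refcount(pp3)=2>1 -> COPY to pp4. 5 ppages; refcounts: pp0:2 pp1:2 pp2:2 pp3:1 pp4:1
Op 3: write(P1, v2, 160). refcount(pp2)=2>1 -> COPY to pp5. 6 ppages; refcounts: pp0:2 pp1:2 pp2:1 pp3:1 pp4:1 pp5:1
Op 4: read(P1, v2) -> 160. No state change.
Op 5: write(P1, v0, 199). refcount(pp0)=2>1 -> COPY to pp6. 7 ppages; refcounts: pp0:1 pp1:2 pp2:1 pp3:1 pp4:1 pp5:1 pp6:1
Op 6: read(P1, v0) -> 199. No state change.
Op 7: write(P0, v1, 115). refcount(pp1)=2>1 -> COPY to pp7. 8 ppages; refcounts: pp0:1 pp1:1 pp2:1 pp3:1 pp4:1 pp5:1 pp6:1 pp7:1
Op 8: read(P0, v1) -> 115. No state change.
Op 9: write(P1, v2, 192). refcount(pp5)=1 -> write in place. 8 ppages; refcounts: pp0:1 pp1:1 pp2:1 pp3:1 pp4:1 pp5:1 pp6:1 pp7:1

Answer: 8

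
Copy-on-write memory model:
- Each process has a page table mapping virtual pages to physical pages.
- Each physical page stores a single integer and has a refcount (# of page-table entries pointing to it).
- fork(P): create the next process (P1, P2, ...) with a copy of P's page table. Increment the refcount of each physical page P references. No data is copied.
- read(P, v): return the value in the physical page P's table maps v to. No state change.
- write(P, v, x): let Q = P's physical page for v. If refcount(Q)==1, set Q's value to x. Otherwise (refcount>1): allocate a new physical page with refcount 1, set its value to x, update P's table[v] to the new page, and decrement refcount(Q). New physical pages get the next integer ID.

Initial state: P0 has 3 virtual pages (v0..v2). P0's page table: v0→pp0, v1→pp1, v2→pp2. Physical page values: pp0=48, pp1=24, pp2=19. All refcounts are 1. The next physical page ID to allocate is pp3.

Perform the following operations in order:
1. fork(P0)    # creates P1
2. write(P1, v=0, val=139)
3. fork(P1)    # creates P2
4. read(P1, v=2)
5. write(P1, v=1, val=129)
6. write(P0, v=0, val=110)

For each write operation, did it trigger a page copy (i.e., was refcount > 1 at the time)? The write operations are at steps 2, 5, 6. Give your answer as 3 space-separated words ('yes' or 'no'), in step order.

Op 1: fork(P0) -> P1. 3 ppages; refcounts: pp0:2 pp1:2 pp2:2
Op 2: write(P1, v0, 139). refcount(pp0)=2>1 -> COPY to pp3. 4 ppages; refcounts: pp0:1 pp1:2 pp2:2 pp3:1
Op 3: fork(P1) -> P2. 4 ppages; refcounts: pp0:1 pp1:3 pp2:3 pp3:2
Op 4: read(P1, v2) -> 19. No state change.
Op 5: write(P1, v1, 129). refcount(pp1)=3>1 -> COPY to pp4. 5 ppages; refcounts: pp0:1 pp1:2 pp2:3 pp3:2 pp4:1
Op 6: write(P0, v0, 110). refcount(pp0)=1 -> write in place. 5 ppages; refcounts: pp0:1 pp1:2 pp2:3 pp3:2 pp4:1

yes yes no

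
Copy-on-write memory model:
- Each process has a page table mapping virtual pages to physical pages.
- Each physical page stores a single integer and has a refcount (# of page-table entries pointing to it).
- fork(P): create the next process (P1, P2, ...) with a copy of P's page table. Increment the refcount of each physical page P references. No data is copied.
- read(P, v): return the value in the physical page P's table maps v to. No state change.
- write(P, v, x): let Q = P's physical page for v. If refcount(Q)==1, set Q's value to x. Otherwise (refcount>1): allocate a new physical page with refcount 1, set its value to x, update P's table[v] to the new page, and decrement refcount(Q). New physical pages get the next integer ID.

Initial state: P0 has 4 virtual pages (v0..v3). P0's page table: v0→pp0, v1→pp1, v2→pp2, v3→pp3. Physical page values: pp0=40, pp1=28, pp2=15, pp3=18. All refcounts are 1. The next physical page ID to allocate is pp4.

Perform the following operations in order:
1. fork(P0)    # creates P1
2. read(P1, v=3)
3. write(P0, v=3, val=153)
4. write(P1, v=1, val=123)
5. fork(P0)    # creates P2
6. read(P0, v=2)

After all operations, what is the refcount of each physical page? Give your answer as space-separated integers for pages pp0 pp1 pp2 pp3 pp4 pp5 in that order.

Answer: 3 2 3 1 2 1

Derivation:
Op 1: fork(P0) -> P1. 4 ppages; refcounts: pp0:2 pp1:2 pp2:2 pp3:2
Op 2: read(P1, v3) -> 18. No state change.
Op 3: write(P0, v3, 153). refcount(pp3)=2>1 -> COPY to pp4. 5 ppages; refcounts: pp0:2 pp1:2 pp2:2 pp3:1 pp4:1
Op 4: write(P1, v1, 123). refcount(pp1)=2>1 -> COPY to pp5. 6 ppages; refcounts: pp0:2 pp1:1 pp2:2 pp3:1 pp4:1 pp5:1
Op 5: fork(P0) -> P2. 6 ppages; refcounts: pp0:3 pp1:2 pp2:3 pp3:1 pp4:2 pp5:1
Op 6: read(P0, v2) -> 15. No state change.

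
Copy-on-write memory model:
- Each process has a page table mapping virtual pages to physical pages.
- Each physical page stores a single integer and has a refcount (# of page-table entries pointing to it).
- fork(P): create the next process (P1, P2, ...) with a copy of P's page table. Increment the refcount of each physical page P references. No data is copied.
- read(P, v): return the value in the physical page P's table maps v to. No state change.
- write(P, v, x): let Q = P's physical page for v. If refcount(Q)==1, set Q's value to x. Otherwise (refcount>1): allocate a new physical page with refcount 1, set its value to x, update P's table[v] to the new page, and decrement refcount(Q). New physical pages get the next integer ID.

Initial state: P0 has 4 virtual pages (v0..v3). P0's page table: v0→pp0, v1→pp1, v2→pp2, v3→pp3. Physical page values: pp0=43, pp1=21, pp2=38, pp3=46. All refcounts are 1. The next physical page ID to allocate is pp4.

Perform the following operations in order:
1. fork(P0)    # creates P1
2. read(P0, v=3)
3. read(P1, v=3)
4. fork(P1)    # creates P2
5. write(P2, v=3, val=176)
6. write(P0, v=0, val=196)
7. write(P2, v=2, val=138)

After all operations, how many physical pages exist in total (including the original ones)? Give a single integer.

Op 1: fork(P0) -> P1. 4 ppages; refcounts: pp0:2 pp1:2 pp2:2 pp3:2
Op 2: read(P0, v3) -> 46. No state change.
Op 3: read(P1, v3) -> 46. No state change.
Op 4: fork(P1) -> P2. 4 ppages; refcounts: pp0:3 pp1:3 pp2:3 pp3:3
Op 5: write(P2, v3, 176). refcount(pp3)=3>1 -> COPY to pp4. 5 ppages; refcounts: pp0:3 pp1:3 pp2:3 pp3:2 pp4:1
Op 6: write(P0, v0, 196). refcount(pp0)=3>1 -> COPY to pp5. 6 ppages; refcounts: pp0:2 pp1:3 pp2:3 pp3:2 pp4:1 pp5:1
Op 7: write(P2, v2, 138). refcount(pp2)=3>1 -> COPY to pp6. 7 ppages; refcounts: pp0:2 pp1:3 pp2:2 pp3:2 pp4:1 pp5:1 pp6:1

Answer: 7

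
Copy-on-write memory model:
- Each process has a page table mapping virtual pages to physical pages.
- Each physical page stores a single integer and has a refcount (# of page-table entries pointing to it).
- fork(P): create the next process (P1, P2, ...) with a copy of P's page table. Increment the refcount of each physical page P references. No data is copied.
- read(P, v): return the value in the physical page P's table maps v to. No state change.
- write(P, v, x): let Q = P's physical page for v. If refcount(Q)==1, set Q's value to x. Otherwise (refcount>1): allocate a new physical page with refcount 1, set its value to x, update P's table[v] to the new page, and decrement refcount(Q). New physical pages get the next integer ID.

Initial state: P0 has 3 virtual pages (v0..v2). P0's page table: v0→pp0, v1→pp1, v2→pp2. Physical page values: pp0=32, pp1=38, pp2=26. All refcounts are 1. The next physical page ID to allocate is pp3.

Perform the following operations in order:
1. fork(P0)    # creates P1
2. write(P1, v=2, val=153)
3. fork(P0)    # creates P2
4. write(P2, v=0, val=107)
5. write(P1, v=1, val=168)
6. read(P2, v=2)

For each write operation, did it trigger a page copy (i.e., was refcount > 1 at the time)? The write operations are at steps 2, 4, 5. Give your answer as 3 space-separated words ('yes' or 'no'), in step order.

Op 1: fork(P0) -> P1. 3 ppages; refcounts: pp0:2 pp1:2 pp2:2
Op 2: write(P1, v2, 153). refcount(pp2)=2>1 -> COPY to pp3. 4 ppages; refcounts: pp0:2 pp1:2 pp2:1 pp3:1
Op 3: fork(P0) -> P2. 4 ppages; refcounts: pp0:3 pp1:3 pp2:2 pp3:1
Op 4: write(P2, v0, 107). refcount(pp0)=3>1 -> COPY to pp4. 5 ppages; refcounts: pp0:2 pp1:3 pp2:2 pp3:1 pp4:1
Op 5: write(P1, v1, 168). refcount(pp1)=3>1 -> COPY to pp5. 6 ppages; refcounts: pp0:2 pp1:2 pp2:2 pp3:1 pp4:1 pp5:1
Op 6: read(P2, v2) -> 26. No state change.

yes yes yes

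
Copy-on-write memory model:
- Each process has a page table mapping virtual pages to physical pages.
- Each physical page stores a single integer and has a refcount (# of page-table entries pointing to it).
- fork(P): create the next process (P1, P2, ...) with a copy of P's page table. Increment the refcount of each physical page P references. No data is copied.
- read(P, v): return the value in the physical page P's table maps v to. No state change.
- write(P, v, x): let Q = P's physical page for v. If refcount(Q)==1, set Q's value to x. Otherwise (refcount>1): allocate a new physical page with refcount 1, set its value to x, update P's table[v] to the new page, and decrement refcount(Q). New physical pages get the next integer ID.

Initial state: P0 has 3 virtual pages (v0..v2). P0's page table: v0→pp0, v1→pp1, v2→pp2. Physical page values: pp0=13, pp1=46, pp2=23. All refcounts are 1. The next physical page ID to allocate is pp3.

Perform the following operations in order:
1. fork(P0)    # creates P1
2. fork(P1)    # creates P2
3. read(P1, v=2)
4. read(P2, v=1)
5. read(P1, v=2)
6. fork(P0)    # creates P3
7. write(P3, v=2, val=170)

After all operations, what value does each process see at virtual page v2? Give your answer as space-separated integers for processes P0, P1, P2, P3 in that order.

Op 1: fork(P0) -> P1. 3 ppages; refcounts: pp0:2 pp1:2 pp2:2
Op 2: fork(P1) -> P2. 3 ppages; refcounts: pp0:3 pp1:3 pp2:3
Op 3: read(P1, v2) -> 23. No state change.
Op 4: read(P2, v1) -> 46. No state change.
Op 5: read(P1, v2) -> 23. No state change.
Op 6: fork(P0) -> P3. 3 ppages; refcounts: pp0:4 pp1:4 pp2:4
Op 7: write(P3, v2, 170). refcount(pp2)=4>1 -> COPY to pp3. 4 ppages; refcounts: pp0:4 pp1:4 pp2:3 pp3:1
P0: v2 -> pp2 = 23
P1: v2 -> pp2 = 23
P2: v2 -> pp2 = 23
P3: v2 -> pp3 = 170

Answer: 23 23 23 170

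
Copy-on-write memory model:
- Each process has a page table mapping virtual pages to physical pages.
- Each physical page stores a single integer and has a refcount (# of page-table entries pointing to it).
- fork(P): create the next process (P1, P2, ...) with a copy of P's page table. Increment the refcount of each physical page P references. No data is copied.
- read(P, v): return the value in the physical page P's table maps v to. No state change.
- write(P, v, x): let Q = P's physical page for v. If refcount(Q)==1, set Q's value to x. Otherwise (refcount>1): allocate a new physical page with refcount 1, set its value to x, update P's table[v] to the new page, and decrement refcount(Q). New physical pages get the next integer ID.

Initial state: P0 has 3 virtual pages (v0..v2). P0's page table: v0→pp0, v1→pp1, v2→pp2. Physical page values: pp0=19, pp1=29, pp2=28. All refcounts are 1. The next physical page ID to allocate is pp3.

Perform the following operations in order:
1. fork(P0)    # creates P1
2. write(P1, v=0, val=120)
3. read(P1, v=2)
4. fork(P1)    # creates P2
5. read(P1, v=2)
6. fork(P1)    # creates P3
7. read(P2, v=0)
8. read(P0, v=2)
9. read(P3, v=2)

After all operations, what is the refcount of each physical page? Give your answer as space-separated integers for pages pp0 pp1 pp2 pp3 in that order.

Answer: 1 4 4 3

Derivation:
Op 1: fork(P0) -> P1. 3 ppages; refcounts: pp0:2 pp1:2 pp2:2
Op 2: write(P1, v0, 120). refcount(pp0)=2>1 -> COPY to pp3. 4 ppages; refcounts: pp0:1 pp1:2 pp2:2 pp3:1
Op 3: read(P1, v2) -> 28. No state change.
Op 4: fork(P1) -> P2. 4 ppages; refcounts: pp0:1 pp1:3 pp2:3 pp3:2
Op 5: read(P1, v2) -> 28. No state change.
Op 6: fork(P1) -> P3. 4 ppages; refcounts: pp0:1 pp1:4 pp2:4 pp3:3
Op 7: read(P2, v0) -> 120. No state change.
Op 8: read(P0, v2) -> 28. No state change.
Op 9: read(P3, v2) -> 28. No state change.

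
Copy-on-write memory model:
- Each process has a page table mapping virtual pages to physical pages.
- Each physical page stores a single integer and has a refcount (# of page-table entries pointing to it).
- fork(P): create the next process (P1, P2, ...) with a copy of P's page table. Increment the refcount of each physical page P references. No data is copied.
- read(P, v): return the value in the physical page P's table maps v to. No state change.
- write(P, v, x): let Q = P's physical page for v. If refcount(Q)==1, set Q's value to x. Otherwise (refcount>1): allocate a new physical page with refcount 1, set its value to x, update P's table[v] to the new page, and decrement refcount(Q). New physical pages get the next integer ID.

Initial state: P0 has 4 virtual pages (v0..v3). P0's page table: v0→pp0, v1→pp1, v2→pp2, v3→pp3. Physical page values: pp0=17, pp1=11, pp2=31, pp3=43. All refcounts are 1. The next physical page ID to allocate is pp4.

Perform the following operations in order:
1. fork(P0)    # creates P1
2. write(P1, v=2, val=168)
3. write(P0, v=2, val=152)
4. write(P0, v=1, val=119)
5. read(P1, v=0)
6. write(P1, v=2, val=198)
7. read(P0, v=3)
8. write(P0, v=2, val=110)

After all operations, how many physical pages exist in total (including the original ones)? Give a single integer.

Answer: 6

Derivation:
Op 1: fork(P0) -> P1. 4 ppages; refcounts: pp0:2 pp1:2 pp2:2 pp3:2
Op 2: write(P1, v2, 168). refcount(pp2)=2>1 -> COPY to pp4. 5 ppages; refcounts: pp0:2 pp1:2 pp2:1 pp3:2 pp4:1
Op 3: write(P0, v2, 152). refcount(pp2)=1 -> write in place. 5 ppages; refcounts: pp0:2 pp1:2 pp2:1 pp3:2 pp4:1
Op 4: write(P0, v1, 119). refcount(pp1)=2>1 -> COPY to pp5. 6 ppages; refcounts: pp0:2 pp1:1 pp2:1 pp3:2 pp4:1 pp5:1
Op 5: read(P1, v0) -> 17. No state change.
Op 6: write(P1, v2, 198). refcount(pp4)=1 -> write in place. 6 ppages; refcounts: pp0:2 pp1:1 pp2:1 pp3:2 pp4:1 pp5:1
Op 7: read(P0, v3) -> 43. No state change.
Op 8: write(P0, v2, 110). refcount(pp2)=1 -> write in place. 6 ppages; refcounts: pp0:2 pp1:1 pp2:1 pp3:2 pp4:1 pp5:1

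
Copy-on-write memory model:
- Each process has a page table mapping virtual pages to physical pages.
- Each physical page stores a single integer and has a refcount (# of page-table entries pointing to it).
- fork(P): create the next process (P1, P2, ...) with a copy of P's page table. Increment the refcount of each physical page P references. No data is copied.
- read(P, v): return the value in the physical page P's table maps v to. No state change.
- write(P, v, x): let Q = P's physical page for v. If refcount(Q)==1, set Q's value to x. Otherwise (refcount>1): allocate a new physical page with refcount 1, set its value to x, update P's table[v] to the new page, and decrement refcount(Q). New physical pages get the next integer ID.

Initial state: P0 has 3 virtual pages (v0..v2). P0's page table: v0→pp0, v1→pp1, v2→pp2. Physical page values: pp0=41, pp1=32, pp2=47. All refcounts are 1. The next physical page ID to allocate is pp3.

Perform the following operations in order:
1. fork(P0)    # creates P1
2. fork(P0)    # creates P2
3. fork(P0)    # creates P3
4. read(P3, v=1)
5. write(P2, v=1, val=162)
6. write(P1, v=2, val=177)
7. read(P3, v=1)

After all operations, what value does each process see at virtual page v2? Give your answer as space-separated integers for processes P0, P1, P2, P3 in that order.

Op 1: fork(P0) -> P1. 3 ppages; refcounts: pp0:2 pp1:2 pp2:2
Op 2: fork(P0) -> P2. 3 ppages; refcounts: pp0:3 pp1:3 pp2:3
Op 3: fork(P0) -> P3. 3 ppages; refcounts: pp0:4 pp1:4 pp2:4
Op 4: read(P3, v1) -> 32. No state change.
Op 5: write(P2, v1, 162). refcount(pp1)=4>1 -> COPY to pp3. 4 ppages; refcounts: pp0:4 pp1:3 pp2:4 pp3:1
Op 6: write(P1, v2, 177). refcount(pp2)=4>1 -> COPY to pp4. 5 ppages; refcounts: pp0:4 pp1:3 pp2:3 pp3:1 pp4:1
Op 7: read(P3, v1) -> 32. No state change.
P0: v2 -> pp2 = 47
P1: v2 -> pp4 = 177
P2: v2 -> pp2 = 47
P3: v2 -> pp2 = 47

Answer: 47 177 47 47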